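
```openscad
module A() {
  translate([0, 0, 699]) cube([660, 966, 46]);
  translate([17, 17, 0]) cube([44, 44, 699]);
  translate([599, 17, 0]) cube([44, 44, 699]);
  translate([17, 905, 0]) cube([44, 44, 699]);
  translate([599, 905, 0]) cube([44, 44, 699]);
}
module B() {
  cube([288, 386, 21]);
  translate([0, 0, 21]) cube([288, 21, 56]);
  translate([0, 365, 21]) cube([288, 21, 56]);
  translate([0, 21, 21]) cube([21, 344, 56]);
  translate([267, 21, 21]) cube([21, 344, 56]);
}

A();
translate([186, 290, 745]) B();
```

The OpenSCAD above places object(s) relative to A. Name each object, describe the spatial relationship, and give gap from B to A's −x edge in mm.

The open box's min-x is at 186; the table's min-x is 0; gap = 186 mm.

A is a table. B is an open box. The open box is on top of the table, centred. The gap from the open box to the table's −x edge is 186 mm.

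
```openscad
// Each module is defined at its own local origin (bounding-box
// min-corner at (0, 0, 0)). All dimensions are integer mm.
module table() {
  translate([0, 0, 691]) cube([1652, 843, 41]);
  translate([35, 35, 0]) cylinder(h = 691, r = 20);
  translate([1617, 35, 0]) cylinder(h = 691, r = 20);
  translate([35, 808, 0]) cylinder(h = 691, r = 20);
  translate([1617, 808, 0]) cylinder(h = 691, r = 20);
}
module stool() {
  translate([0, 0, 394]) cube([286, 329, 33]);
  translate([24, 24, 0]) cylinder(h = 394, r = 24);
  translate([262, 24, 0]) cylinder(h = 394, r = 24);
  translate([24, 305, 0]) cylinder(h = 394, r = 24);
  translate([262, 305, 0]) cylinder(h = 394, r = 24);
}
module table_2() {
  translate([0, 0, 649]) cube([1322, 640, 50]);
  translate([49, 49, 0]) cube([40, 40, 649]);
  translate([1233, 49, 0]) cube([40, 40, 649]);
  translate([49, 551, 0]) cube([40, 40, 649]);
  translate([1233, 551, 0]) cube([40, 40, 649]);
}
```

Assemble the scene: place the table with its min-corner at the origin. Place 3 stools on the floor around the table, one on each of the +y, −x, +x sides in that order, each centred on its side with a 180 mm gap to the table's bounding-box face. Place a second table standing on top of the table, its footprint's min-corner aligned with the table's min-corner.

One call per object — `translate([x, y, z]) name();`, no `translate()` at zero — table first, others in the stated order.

table();
translate([683, 1023, 0]) stool();
translate([-466, 257, 0]) stool();
translate([1832, 257, 0]) stool();
translate([0, 0, 732]) table_2();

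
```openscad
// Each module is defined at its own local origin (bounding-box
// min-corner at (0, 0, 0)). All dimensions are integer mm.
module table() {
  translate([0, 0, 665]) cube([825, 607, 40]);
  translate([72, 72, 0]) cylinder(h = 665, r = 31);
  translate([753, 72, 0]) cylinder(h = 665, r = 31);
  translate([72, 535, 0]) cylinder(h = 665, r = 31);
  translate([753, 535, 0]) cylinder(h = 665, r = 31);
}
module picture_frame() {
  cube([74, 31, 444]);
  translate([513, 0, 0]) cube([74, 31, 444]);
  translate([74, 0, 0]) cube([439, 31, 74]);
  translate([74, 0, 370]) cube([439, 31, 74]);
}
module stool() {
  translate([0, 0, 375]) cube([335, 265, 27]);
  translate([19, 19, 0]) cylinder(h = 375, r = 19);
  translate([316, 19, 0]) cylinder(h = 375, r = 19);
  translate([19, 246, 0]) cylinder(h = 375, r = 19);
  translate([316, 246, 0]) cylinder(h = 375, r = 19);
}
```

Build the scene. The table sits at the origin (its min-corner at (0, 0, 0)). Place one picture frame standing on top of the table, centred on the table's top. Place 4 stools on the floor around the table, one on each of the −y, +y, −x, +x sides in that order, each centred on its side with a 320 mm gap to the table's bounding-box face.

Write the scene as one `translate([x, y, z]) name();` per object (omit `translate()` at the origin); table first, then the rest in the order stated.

table();
translate([119, 288, 705]) picture_frame();
translate([245, -585, 0]) stool();
translate([245, 927, 0]) stool();
translate([-655, 171, 0]) stool();
translate([1145, 171, 0]) stool();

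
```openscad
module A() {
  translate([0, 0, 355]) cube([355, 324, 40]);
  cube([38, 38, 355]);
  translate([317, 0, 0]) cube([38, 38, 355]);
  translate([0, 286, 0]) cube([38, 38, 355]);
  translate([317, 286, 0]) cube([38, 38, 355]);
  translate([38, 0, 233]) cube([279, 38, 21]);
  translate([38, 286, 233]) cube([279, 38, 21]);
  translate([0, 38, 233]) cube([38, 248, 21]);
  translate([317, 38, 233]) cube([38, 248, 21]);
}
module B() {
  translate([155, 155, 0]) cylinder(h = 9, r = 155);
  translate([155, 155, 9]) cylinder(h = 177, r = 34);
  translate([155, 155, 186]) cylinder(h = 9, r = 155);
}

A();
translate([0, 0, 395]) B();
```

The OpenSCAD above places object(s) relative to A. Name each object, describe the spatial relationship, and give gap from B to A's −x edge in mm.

A is a stool. B is a spool. The spool is on top of the stool. The gap from the spool to the stool's −x edge is 0 mm.

The spool's min-x is at 0; the stool's min-x is 0; gap = 0 mm.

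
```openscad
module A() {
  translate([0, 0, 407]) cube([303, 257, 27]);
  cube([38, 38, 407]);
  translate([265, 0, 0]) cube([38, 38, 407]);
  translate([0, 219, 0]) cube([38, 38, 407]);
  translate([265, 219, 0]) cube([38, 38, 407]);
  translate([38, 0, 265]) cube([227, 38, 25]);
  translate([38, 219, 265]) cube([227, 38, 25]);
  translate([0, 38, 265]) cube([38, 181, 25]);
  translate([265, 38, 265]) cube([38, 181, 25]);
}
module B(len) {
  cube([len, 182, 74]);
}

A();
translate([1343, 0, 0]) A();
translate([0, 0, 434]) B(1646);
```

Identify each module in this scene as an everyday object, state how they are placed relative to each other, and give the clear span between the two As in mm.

A is a stool. B is a beam. A beam spans the tops of two stools. The clear span between the two stools is 1040 mm.

Second stool starts at x = 1343; first ends at x = 303; clear span = 1343 − 303 = 1040 mm.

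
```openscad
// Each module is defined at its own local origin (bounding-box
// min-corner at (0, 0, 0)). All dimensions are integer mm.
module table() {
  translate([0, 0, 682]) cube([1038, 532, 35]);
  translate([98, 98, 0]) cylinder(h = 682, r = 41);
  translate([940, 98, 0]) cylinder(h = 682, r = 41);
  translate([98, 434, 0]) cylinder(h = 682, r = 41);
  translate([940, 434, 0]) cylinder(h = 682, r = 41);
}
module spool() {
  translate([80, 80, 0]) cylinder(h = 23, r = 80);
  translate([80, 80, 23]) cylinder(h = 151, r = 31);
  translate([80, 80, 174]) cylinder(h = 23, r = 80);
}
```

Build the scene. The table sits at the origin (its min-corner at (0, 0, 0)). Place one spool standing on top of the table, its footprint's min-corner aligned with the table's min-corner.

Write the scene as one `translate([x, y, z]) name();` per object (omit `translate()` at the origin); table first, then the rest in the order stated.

table();
translate([0, 0, 717]) spool();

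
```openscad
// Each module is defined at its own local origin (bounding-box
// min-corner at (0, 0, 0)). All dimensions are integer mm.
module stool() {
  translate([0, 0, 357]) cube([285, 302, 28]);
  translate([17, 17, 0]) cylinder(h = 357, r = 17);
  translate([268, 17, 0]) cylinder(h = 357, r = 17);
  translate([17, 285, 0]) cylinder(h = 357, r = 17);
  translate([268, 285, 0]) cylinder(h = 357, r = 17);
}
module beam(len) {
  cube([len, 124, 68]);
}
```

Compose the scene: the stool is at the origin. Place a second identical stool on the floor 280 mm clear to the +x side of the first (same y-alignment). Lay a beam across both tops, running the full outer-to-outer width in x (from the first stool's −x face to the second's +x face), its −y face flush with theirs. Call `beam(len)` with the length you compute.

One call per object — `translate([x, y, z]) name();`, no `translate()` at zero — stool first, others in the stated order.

stool();
translate([565, 0, 0]) stool();
translate([0, 0, 385]) beam(850);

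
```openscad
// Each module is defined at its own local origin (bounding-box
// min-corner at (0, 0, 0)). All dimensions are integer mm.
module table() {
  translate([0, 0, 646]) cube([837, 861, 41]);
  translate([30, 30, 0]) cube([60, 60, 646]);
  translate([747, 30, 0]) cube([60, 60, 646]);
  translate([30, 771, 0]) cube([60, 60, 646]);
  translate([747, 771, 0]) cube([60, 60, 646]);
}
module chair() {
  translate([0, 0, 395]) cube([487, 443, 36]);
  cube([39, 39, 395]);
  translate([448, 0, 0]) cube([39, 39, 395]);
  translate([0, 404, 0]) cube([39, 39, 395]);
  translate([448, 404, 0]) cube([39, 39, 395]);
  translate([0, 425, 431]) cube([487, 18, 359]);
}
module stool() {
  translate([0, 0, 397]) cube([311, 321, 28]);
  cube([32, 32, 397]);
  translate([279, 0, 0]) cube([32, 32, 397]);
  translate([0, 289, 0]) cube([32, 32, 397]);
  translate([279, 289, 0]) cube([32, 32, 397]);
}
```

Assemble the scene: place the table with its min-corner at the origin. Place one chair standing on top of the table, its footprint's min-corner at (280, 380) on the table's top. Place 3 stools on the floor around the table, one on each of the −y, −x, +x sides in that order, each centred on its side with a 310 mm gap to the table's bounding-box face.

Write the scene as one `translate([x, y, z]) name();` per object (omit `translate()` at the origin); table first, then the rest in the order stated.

table();
translate([280, 380, 687]) chair();
translate([263, -631, 0]) stool();
translate([-621, 270, 0]) stool();
translate([1147, 270, 0]) stool();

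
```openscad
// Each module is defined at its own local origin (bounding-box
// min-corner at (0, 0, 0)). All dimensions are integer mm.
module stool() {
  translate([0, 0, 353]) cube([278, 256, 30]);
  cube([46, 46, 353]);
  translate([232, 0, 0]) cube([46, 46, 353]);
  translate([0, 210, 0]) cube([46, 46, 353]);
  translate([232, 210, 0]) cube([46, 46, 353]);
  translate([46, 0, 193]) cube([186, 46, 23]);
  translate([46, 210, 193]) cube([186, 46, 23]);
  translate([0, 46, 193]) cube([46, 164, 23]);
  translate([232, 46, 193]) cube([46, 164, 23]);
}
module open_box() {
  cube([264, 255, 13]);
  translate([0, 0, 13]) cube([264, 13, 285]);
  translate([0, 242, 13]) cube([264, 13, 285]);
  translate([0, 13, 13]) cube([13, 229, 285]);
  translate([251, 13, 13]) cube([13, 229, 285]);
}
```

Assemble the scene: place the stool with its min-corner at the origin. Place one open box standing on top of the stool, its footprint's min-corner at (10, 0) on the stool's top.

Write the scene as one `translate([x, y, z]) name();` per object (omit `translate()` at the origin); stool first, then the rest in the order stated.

stool();
translate([10, 0, 383]) open_box();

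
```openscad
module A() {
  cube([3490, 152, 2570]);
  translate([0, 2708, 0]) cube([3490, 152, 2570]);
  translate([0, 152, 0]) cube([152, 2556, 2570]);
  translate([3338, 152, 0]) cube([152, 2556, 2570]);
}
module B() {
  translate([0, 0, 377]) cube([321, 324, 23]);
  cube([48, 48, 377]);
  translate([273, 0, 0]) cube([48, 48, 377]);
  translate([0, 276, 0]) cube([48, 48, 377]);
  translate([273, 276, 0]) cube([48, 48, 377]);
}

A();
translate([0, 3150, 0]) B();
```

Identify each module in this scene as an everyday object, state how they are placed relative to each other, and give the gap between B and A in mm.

A is a house frame. B is a stool. The stool is on the floor beside the house frame on its +y side. The gap between the stool and the house frame is 290 mm.

The stool's nearest face is 290 mm from the house frame's +y face.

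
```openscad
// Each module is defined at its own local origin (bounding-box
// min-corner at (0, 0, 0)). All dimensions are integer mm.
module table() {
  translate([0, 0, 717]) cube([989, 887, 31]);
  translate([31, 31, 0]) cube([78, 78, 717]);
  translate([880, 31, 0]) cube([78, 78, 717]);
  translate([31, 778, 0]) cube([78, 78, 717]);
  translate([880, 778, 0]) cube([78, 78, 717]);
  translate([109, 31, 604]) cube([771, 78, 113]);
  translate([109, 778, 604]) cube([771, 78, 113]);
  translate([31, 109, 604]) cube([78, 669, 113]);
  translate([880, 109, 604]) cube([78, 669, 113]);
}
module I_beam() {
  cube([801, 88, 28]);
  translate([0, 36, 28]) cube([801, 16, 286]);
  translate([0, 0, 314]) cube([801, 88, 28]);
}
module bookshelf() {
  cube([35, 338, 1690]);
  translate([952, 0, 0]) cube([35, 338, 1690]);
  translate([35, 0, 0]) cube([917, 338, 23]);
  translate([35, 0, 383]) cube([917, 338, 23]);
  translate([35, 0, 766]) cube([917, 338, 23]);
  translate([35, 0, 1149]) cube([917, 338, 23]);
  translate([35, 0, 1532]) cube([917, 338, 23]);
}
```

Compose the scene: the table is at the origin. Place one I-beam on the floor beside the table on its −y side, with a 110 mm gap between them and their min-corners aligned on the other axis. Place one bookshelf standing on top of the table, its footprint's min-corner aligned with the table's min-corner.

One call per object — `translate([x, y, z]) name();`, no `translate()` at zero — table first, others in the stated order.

table();
translate([0, -198, 0]) I_beam();
translate([0, 0, 748]) bookshelf();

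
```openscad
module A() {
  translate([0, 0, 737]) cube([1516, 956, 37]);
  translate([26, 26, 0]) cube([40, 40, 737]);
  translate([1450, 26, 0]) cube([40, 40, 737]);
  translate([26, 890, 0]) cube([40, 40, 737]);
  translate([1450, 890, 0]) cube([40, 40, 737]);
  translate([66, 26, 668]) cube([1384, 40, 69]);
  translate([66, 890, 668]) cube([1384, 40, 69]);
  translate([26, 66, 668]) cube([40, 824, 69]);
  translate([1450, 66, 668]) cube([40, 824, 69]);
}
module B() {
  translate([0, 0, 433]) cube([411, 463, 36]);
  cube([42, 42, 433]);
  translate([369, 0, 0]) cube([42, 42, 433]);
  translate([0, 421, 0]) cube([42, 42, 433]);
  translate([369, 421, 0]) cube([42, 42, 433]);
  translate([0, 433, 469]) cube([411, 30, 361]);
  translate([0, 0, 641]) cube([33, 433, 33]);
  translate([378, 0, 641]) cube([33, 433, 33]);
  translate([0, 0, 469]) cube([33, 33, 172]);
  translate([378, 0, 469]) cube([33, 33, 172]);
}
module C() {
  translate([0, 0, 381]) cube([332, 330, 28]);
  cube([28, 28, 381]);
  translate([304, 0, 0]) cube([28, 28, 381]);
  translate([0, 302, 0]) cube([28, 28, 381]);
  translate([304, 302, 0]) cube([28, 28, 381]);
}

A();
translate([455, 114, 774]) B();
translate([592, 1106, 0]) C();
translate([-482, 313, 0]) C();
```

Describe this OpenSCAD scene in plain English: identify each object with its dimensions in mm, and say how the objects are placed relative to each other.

A is a table: top 1516 mm (x) × 956 mm (y), 37 mm thick, upper face at z = 774 mm, on four 40×40 mm square legs, each inset 26 mm from the nearest pair of top edges, running from z = 0 to the bottom of the top. Four apron rails, 40 mm thick and 69 mm tall, run between adjacent legs with their top edges flush with the underside of the top and their outer faces flush with the legs' outer faces.

B is a chair: 411×463 mm seat, 36 mm thick, top at z = 469 mm, on four 42 mm square corner legs flush with the seat edges. A 30 mm thick backrest slab spans the full seat width, extending 361 mm above the seat top, its back face flush with the seat's +y edge. Two armrests of 33×33 mm section run along each side from the seat's front edge to the front of the backrest, top faces 205 mm above the seat top and outer faces flush with the seat's x-edges; a 33×33 mm post under the front of each armrest stands on the seat at the front corner.

C is a four-legged stool. The seat is 332×330 mm, 28 mm thick, top at z = 409 mm. It stands on four square legs, each 28×28 mm in cross-section, from z = 0 to the seat underside, each flush with a corner of the seat.

The chair is on top of the table. Two stools sit around the table at the +y, −x sides.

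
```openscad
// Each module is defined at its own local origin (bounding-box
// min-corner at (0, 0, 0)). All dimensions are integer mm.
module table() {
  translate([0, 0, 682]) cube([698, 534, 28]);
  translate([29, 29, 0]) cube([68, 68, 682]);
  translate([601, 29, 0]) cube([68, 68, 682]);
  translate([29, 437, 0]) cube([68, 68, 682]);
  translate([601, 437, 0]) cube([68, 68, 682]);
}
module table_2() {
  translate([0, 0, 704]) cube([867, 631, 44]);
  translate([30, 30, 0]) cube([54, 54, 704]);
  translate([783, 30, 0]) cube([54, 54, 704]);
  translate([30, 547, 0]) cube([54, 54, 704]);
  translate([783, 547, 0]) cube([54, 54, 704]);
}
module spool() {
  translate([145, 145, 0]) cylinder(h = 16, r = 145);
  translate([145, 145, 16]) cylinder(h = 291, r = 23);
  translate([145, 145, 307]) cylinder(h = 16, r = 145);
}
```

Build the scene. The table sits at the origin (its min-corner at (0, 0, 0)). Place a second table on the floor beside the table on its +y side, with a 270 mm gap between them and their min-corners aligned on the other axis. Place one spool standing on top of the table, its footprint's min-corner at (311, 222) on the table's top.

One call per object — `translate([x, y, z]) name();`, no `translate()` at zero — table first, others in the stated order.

table();
translate([0, 804, 0]) table_2();
translate([311, 222, 710]) spool();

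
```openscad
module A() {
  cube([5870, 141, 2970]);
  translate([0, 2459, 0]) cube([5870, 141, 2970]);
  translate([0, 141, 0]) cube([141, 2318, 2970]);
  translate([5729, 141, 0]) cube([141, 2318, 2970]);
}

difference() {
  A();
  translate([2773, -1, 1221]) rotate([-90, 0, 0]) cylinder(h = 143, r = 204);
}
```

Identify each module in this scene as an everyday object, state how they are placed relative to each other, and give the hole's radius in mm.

A is a house frame. The house frame has a circular hole through its front wall. The hole's radius is 204 mm.

The subtracted cylinder has r = 204 mm.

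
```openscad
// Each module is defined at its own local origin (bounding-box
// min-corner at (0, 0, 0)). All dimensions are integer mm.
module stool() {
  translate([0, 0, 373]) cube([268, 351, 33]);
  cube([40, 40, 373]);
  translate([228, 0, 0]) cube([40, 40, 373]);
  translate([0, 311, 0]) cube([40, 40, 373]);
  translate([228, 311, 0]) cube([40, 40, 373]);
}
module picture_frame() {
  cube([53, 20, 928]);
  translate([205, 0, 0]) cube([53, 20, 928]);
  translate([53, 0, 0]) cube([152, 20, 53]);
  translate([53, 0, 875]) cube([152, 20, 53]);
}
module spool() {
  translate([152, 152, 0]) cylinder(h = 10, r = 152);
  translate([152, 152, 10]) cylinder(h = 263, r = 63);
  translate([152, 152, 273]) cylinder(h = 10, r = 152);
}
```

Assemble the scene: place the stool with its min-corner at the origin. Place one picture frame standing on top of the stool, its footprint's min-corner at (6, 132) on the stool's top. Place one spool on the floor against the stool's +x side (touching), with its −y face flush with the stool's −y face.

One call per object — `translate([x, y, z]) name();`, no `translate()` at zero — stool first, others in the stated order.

stool();
translate([6, 132, 406]) picture_frame();
translate([268, 0, 0]) spool();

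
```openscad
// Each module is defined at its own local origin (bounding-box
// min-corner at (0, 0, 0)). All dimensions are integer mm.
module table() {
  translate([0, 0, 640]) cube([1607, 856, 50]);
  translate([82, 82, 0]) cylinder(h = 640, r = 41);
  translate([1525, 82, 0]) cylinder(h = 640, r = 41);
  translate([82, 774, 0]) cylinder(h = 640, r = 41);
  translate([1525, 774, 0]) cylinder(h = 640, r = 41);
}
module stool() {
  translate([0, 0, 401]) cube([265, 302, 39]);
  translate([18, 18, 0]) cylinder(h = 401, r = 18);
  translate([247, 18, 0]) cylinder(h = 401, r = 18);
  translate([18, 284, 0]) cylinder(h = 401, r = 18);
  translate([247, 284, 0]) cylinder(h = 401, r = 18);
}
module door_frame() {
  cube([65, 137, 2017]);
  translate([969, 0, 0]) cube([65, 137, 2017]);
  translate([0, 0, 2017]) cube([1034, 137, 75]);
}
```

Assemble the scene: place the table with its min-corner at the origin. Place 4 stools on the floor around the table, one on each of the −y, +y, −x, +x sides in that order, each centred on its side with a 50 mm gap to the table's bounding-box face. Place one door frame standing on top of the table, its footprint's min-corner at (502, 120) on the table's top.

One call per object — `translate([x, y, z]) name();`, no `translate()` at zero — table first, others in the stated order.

table();
translate([671, -352, 0]) stool();
translate([671, 906, 0]) stool();
translate([-315, 277, 0]) stool();
translate([1657, 277, 0]) stool();
translate([502, 120, 690]) door_frame();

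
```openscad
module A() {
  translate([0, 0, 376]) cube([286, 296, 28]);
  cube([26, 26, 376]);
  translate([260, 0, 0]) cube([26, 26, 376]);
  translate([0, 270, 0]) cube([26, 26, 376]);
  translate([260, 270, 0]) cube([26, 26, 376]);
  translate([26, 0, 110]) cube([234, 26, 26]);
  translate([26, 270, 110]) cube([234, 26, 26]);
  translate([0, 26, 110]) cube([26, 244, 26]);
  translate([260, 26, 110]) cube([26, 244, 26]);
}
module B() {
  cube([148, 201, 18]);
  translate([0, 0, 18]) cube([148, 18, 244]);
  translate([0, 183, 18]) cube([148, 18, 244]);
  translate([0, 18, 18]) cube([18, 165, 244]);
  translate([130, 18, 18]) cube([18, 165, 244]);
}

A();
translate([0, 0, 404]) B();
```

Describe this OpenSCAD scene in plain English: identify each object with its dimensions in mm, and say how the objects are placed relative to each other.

A is a four-legged stool. The seat is a 286×296×28 mm slab whose top surface is at z = 404 mm; four square legs, each 26×26 mm in cross-section, run from the floor (z = 0) to the underside of the seat, each flush with a corner of the seat. Four stretchers, 26 mm wide and 26 mm tall, connect adjacent legs with their undersides at z = 110 mm, each running between the inner faces of the legs it joins and aligned with the legs' outer faces on the other axis.

B is an open storage box with external size 148×201×262 mm and wall thickness 18 mm (the base is also 18 mm thick). The base covers the whole footprint; the four walls stand on the base, with the y-facing walls full-width and the x-facing walls fitting between their inner faces.

The open box is on top of the stool.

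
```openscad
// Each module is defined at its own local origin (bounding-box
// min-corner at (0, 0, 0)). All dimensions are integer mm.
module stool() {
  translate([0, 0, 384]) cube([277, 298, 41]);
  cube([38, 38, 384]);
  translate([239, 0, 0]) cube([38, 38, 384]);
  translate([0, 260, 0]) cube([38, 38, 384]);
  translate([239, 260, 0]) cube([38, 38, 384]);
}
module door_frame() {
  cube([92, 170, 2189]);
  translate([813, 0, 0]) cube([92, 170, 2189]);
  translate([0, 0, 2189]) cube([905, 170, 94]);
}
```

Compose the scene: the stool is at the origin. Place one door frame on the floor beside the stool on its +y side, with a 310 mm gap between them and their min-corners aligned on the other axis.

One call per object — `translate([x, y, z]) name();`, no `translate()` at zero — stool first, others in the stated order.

stool();
translate([0, 608, 0]) door_frame();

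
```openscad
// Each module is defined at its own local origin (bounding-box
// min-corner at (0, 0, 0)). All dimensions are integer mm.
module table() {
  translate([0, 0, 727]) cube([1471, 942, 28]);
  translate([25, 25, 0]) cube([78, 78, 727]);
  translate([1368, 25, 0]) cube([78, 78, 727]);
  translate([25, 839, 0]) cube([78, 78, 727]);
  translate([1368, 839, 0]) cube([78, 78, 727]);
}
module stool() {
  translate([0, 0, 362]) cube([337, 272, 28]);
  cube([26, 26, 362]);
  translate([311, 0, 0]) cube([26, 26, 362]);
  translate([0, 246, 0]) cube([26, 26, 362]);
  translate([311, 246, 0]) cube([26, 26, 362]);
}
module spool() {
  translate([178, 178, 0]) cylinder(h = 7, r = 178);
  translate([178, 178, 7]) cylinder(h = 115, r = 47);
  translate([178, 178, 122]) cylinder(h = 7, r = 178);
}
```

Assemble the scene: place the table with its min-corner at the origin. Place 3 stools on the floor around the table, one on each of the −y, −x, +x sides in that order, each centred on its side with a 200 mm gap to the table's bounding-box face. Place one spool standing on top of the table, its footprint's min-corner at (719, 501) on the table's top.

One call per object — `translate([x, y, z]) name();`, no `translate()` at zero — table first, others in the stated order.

table();
translate([567, -472, 0]) stool();
translate([-537, 335, 0]) stool();
translate([1671, 335, 0]) stool();
translate([719, 501, 755]) spool();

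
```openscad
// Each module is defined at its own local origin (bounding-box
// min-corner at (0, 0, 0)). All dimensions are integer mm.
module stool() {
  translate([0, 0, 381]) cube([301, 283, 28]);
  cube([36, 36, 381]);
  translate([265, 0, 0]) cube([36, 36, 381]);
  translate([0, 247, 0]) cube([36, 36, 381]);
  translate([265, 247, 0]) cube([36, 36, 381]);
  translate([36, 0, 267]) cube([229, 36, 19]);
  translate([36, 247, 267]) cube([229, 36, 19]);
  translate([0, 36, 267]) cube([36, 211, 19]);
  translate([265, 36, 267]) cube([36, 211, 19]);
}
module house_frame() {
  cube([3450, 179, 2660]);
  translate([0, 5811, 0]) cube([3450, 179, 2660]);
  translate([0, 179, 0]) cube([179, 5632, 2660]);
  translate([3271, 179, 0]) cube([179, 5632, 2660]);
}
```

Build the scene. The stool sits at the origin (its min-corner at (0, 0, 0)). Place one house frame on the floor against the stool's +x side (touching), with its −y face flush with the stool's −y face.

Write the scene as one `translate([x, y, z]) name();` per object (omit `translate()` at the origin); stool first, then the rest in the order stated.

stool();
translate([301, 0, 0]) house_frame();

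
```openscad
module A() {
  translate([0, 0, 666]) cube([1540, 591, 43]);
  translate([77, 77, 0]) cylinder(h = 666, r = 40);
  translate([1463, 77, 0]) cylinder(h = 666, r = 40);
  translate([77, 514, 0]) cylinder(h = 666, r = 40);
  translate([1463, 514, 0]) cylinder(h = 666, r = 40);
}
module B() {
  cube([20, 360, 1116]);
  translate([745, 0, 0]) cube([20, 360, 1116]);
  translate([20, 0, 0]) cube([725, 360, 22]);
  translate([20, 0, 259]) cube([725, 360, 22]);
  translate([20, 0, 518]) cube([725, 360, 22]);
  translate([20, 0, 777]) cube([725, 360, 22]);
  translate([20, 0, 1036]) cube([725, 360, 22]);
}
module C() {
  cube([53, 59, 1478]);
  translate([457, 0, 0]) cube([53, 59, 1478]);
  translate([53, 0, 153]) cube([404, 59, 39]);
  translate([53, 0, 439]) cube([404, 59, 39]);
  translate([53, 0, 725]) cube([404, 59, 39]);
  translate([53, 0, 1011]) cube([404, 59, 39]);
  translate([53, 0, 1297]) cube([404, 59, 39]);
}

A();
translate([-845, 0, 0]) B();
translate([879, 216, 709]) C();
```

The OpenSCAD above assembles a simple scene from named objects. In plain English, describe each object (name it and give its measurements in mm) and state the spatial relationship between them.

A is a rectangular dining table. The top is 1540×591×43 mm with its upper surface at z = 709 mm. It stands on four round legs of 80 mm diameter, each leg's bounding box inset 37 mm from the nearest pair of top edges, running from the floor to the underside of the top.

B is an open bookshelf. Two side panels, each 20 mm thick, 360 mm deep and 1116 mm tall, stand 765 mm apart (outside-to-outside). Between them sit 5 shelves, each 22 mm thick and 360 mm deep, spanning the full gap between the sides. The bottom shelf rests on the floor (its underside at z = 0) and the clear gap between one shelf's top and the next shelf's underside is 237 mm.

C is a straight ladder. Two 53×59 mm vertical rails, 1478 mm tall, stand 510 mm apart (outside-to-outside) with their front faces coplanar on the −y side. 5 rungs, each 59 mm deep and 39 mm tall, span between the inner faces of the rails, front faces flush with the rails. The lowest rung's underside is at z = 153 mm and rungs are spaced 286 mm apart (underside to underside).

The bookshelf is on the floor beside the table on its −x side. The ladder is on top of the table.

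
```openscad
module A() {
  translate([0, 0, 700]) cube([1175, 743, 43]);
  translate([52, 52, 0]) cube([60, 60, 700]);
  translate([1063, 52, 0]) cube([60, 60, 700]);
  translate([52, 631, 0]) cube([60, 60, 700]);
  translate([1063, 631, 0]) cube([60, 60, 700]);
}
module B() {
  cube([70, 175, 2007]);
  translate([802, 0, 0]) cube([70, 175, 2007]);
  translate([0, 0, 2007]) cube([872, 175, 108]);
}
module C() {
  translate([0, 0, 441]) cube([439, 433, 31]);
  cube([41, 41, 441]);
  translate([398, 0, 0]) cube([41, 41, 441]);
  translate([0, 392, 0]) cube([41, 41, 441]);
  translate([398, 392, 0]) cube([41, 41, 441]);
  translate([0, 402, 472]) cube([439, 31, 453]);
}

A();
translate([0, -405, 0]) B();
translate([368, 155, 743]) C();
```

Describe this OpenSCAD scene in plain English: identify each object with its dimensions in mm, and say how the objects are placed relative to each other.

A is a table with a 1175×743 mm rectangular top, 43 mm thick, top surface at z = 743 mm, supported by four 60×60 mm square legs, each inset 52 mm from the nearest pair of top edges, running from the floor.

B is a door frame. The clear opening is 732 mm wide and 2007 mm high. Two 70 mm wide jambs, 175 mm deep, stand either side of the opening from the floor to the top of the opening. A 108 mm thick head sits across the top of both jambs, spanning the full outside width of the frame.

C is a chair: 439×433 mm seat, 31 mm thick, top at z = 472 mm, on four 41 mm square corner legs flush with the seat edges. A 31 mm thick backrest slab spans the full seat width, extending 453 mm above the seat top, its back face flush with the seat's +y edge.

The door frame is on the floor beside the table on its −y side. The chair is on top of the table, centred.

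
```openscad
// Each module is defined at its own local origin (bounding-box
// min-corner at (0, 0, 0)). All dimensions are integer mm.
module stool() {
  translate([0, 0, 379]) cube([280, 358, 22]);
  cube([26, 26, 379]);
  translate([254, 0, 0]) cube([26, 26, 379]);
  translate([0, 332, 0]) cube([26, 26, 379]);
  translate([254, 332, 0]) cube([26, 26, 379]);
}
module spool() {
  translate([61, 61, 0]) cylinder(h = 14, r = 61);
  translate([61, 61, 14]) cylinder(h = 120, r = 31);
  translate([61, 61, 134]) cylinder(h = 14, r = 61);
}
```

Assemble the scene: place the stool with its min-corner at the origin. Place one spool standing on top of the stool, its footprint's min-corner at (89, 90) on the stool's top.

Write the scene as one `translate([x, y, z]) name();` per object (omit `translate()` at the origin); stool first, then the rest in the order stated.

stool();
translate([89, 90, 401]) spool();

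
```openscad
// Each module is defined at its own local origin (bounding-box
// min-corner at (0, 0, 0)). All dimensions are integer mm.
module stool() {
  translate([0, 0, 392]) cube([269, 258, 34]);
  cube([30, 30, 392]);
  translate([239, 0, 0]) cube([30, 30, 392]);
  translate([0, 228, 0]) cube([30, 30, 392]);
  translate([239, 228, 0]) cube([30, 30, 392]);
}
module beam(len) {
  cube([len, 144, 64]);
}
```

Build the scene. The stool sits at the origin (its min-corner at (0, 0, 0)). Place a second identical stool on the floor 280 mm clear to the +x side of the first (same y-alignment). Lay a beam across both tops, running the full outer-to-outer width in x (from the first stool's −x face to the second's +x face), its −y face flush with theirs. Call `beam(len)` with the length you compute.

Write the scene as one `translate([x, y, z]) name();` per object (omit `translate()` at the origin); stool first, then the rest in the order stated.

stool();
translate([549, 0, 0]) stool();
translate([0, 0, 426]) beam(818);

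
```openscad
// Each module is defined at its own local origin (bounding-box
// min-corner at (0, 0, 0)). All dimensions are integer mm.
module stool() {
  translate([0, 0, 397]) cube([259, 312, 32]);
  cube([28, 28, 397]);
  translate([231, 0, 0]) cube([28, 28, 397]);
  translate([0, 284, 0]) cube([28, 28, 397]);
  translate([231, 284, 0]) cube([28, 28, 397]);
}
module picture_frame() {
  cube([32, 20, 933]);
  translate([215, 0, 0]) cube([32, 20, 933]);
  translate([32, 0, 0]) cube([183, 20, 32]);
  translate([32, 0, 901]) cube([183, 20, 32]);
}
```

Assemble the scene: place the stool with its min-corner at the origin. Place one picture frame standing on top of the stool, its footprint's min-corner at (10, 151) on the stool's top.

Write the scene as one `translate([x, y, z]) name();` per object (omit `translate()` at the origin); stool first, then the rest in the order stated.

stool();
translate([10, 151, 429]) picture_frame();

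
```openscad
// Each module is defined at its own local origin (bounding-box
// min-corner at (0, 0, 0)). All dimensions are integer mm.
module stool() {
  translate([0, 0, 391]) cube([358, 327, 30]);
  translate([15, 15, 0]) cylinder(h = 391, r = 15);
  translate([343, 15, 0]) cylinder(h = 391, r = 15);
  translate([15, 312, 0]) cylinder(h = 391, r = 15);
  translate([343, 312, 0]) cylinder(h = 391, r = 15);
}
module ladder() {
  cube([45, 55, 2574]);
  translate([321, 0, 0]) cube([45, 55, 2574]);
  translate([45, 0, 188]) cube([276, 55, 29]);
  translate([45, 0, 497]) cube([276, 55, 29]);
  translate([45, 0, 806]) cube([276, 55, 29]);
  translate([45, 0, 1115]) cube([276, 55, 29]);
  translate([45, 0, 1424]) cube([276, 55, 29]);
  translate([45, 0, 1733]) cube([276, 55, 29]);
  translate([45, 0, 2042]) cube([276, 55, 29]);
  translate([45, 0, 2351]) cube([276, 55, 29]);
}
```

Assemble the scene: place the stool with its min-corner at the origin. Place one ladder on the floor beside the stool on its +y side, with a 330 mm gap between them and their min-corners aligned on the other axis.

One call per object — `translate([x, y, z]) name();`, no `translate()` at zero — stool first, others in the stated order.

stool();
translate([0, 657, 0]) ladder();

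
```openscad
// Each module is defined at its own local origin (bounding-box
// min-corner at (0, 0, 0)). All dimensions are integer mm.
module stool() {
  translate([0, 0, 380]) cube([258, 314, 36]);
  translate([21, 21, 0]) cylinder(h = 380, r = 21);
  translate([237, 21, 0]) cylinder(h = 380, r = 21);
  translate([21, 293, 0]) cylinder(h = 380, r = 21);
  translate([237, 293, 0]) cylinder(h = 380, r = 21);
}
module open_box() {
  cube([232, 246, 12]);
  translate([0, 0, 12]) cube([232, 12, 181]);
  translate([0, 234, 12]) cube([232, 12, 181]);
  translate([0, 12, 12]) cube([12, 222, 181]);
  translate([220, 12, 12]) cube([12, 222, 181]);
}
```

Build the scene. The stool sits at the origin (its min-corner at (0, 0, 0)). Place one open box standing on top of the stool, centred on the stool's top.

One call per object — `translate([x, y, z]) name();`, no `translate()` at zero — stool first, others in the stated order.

stool();
translate([13, 34, 416]) open_box();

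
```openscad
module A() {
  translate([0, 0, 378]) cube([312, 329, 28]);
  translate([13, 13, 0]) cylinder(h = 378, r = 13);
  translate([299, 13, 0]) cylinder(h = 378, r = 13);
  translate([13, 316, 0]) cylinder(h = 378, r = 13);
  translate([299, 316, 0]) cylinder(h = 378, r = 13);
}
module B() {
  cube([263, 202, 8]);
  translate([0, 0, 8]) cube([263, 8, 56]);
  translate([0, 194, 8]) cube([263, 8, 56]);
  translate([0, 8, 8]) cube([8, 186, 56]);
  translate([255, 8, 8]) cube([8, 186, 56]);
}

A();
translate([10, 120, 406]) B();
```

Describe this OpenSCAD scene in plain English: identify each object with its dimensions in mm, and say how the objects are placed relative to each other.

A is a four-legged stool. The seat is 312×329 mm, 28 mm thick, top at z = 406 mm. It stands on four round legs, each 26 mm in diameter, from z = 0 to the seat underside, each leg's axis is inset half a diameter from the nearest pair of seat edges (so the leg's bounding box is flush with the corner).

B is an open storage box with external size 263×202×64 mm and wall thickness 8 mm (the base is also 8 mm thick). The base covers the whole footprint; the four walls stand on the base, with the y-facing walls full-width and the x-facing walls fitting between their inner faces.

The open box is on top of the stool.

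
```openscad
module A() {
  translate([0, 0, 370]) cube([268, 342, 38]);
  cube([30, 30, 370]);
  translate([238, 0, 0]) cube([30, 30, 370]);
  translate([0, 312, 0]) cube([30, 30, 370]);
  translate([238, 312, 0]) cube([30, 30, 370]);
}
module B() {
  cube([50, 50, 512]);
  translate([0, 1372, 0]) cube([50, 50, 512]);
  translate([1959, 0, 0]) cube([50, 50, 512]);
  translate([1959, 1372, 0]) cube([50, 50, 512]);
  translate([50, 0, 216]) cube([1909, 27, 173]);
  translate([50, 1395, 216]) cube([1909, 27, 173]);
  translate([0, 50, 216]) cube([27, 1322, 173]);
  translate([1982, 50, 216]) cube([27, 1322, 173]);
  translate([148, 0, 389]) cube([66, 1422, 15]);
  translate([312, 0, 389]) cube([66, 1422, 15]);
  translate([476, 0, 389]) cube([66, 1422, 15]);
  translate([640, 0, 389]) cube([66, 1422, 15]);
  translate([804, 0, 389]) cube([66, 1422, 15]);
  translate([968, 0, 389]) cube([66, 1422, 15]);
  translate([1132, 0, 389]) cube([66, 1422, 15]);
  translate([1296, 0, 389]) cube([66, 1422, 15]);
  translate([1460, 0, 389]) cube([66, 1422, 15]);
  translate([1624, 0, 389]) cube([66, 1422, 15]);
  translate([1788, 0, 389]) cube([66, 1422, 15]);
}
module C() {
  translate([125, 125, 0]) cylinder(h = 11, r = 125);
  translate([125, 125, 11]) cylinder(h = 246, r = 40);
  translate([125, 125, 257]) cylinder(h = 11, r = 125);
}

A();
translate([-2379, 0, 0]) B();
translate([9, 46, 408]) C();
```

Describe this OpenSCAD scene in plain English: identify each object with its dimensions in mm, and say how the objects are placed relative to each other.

A is a simple wooden stool: a rectangular seat 268 mm (x) by 342 mm (y), 38 mm thick, top face at z = 408 mm, on four square legs, each 30×30 mm in cross-section. The legs rest on z = 0, each flush with a corner of the seat.

B is a bed frame 2009 mm long (x) by 1422 mm wide (y). Four 50×50 mm corner posts, 512 mm tall, at the corners of the footprint. Four rails of 27 mm thickness and 173 mm height run between adjacent posts with their undersides at z = 216 mm, their outer faces flush with the outside of the frame (the two x-running rails run between the posts' inner faces; the two y-running rails run between the posts' inner faces). 11 slats, each 66 mm wide (x) and 15 mm thick, lie across the top of the two x-running rails, running the full 1422 mm width of the frame in y; the slats are evenly spaced along x between the inner faces of the end posts with equal gaps (rounded down to the nearest mm) at the −x end and between each pair — any rounding remainder accumulates at the +x end.

C is a spool: two coaxial disc flanges of radius 125 mm and thickness 11 mm, joined by a core cylinder of radius 40 mm and height 246 mm. The lower flange rests on z = 0 and the three cylinders share a vertical axis.

The bed frame is on the floor beside the stool on its −x side. The spool is on top of the stool, centred.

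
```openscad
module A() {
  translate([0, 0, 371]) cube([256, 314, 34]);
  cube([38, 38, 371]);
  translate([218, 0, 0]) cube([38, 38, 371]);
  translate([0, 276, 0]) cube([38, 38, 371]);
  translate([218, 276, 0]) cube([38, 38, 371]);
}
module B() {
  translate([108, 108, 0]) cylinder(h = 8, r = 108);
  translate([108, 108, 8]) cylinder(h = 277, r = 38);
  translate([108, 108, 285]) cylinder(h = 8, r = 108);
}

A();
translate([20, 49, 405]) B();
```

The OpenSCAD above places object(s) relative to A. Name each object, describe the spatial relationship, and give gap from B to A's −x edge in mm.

The spool's min-x is at 20; the stool's min-x is 0; gap = 20 mm.

A is a stool. B is a spool. The spool is on top of the stool, centred. The gap from the spool to the stool's −x edge is 20 mm.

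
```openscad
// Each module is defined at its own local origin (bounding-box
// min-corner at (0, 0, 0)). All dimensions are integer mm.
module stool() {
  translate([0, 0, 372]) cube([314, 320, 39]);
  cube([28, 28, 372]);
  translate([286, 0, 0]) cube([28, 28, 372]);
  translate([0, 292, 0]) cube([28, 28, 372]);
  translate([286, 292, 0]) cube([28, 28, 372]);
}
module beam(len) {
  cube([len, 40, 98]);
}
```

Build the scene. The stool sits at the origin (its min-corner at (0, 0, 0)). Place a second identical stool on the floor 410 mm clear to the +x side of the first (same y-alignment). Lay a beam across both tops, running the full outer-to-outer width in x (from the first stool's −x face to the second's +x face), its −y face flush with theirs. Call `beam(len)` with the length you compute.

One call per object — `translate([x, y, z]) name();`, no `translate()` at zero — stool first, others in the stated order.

stool();
translate([724, 0, 0]) stool();
translate([0, 0, 411]) beam(1038);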